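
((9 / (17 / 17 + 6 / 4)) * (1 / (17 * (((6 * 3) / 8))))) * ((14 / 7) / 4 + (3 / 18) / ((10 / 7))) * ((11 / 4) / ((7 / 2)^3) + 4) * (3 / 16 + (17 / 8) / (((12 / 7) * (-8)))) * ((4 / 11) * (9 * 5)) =7585 / 60368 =0.13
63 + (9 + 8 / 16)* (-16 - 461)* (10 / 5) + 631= -8369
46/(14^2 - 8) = 23/94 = 0.24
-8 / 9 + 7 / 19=-89 / 171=-0.52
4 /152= 1 /38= 0.03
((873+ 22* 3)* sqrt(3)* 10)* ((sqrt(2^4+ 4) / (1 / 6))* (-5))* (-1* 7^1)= 3943800* sqrt(15)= 15274271.72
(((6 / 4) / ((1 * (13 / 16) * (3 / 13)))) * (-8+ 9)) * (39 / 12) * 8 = 208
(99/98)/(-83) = -99/8134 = -0.01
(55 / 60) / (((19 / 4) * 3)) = 11 / 171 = 0.06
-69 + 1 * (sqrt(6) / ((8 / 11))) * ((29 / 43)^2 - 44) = -885665 * sqrt(6) / 14792 - 69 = -215.66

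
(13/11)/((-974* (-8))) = 13/85712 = 0.00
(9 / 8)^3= 729 / 512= 1.42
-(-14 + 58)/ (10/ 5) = -22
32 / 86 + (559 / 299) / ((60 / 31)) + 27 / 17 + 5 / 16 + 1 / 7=95516909 / 28245840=3.38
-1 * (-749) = 749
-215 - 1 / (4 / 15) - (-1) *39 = -719 / 4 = -179.75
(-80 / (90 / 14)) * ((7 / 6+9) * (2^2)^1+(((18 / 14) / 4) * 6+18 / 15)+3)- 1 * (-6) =-77806 / 135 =-576.34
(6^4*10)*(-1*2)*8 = -207360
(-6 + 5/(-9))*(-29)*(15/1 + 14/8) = 114637/36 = 3184.36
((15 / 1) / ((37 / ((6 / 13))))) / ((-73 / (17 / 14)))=-765 / 245791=-0.00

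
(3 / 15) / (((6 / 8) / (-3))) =-4 / 5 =-0.80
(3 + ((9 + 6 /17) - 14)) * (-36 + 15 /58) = 29022 /493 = 58.87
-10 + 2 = -8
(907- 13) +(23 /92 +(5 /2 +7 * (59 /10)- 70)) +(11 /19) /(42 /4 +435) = 26718619 /30780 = 868.05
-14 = -14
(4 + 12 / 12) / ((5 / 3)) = 3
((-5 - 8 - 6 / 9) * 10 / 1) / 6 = -205 / 9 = -22.78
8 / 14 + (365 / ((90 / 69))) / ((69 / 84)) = 7166 / 21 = 341.24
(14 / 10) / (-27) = -0.05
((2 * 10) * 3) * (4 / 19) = 240 / 19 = 12.63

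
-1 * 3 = -3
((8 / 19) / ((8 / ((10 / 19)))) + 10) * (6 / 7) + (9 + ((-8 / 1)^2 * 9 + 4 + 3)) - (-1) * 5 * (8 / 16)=3048043 / 5054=603.10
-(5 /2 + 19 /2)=-12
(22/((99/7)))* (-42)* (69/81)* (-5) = 22540/81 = 278.27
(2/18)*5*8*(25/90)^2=250/729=0.34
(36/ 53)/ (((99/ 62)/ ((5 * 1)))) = 2.13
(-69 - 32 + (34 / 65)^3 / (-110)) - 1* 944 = -15784091527 / 15104375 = -1045.00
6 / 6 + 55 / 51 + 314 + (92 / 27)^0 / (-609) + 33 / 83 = 90648706 / 286433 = 316.47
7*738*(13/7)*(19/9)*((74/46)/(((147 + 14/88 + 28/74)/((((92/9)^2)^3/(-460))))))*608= -212560131582498439168/638236726155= -333042776.88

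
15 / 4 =3.75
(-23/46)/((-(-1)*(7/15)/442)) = -3315/7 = -473.57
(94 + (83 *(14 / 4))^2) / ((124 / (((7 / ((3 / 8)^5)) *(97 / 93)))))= 469932488704 / 700569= 670786.87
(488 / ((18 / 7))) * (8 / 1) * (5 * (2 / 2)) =68320 / 9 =7591.11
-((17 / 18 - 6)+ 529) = -9431 / 18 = -523.94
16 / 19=0.84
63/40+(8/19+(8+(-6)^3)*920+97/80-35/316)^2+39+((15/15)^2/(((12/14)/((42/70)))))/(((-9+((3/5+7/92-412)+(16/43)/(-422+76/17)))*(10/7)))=15579520159175891083497934891467/425459930133967379200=36618066839.50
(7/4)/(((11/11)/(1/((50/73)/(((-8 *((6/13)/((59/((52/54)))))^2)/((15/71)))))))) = -580496/105735375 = -0.01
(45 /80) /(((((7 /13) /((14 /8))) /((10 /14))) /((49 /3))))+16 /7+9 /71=755141 /31808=23.74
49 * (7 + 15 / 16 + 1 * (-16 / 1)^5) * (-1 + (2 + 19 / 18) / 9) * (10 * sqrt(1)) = 48867932015 / 144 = 339360638.99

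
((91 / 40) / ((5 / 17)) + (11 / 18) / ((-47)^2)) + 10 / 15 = 33407807 / 3976200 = 8.40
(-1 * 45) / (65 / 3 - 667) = 135 / 1936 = 0.07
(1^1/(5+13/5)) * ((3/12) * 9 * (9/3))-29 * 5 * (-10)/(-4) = -361.61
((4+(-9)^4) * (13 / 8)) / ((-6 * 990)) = -1.80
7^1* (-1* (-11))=77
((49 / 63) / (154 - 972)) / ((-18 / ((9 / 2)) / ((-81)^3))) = -413343 / 3272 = -126.33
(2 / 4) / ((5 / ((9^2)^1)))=81 / 10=8.10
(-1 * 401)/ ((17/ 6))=-2406/ 17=-141.53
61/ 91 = 0.67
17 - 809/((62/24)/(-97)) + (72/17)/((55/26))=881017837/28985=30395.65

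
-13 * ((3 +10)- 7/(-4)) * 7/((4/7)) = -37583/16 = -2348.94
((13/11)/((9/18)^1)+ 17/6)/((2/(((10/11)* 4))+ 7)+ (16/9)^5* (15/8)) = 22504230/176872663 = 0.13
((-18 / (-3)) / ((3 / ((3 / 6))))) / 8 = 1 / 8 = 0.12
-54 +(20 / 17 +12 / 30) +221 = 168.58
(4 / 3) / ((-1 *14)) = -2 / 21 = -0.10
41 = 41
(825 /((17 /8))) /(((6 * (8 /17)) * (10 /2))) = 27.50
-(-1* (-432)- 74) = -358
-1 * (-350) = 350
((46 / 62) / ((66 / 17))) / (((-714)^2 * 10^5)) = 23 / 6135544800000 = 0.00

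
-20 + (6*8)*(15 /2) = 340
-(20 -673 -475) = 1128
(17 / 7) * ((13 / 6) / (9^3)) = 221 / 30618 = 0.01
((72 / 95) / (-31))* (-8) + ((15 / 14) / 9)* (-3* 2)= -10693 / 20615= -0.52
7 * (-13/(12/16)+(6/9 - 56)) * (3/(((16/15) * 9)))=-3815/24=-158.96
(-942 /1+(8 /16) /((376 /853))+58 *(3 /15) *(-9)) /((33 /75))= -19650995 /8272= -2375.60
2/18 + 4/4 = 10/9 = 1.11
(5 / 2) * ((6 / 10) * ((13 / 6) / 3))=13 / 12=1.08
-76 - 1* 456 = -532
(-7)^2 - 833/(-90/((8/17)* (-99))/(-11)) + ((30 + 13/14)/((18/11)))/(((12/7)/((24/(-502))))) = 216487781/45180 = 4791.67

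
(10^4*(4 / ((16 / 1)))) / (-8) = -625 / 2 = -312.50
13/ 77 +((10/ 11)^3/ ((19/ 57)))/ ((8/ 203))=534448/ 9317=57.36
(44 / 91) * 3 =132 / 91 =1.45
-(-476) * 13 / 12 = 1547 / 3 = 515.67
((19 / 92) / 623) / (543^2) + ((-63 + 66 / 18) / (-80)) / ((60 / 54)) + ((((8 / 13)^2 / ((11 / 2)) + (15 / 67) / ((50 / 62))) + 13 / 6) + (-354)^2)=26378328497076351100031 / 210489155481805200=125319.18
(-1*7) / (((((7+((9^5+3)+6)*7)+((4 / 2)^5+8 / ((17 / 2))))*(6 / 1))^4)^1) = -83521 / 451832616512390796913633093488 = -0.00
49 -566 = -517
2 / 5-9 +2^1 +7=2 / 5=0.40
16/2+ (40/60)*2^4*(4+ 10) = 157.33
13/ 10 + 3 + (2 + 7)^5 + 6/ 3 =590553/ 10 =59055.30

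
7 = 7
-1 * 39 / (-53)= 39 / 53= 0.74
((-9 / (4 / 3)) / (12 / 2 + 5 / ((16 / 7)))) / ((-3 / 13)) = 468 / 131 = 3.57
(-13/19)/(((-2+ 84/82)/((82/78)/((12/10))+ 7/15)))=64411/68400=0.94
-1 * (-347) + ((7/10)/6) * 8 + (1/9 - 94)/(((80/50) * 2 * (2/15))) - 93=5581/160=34.88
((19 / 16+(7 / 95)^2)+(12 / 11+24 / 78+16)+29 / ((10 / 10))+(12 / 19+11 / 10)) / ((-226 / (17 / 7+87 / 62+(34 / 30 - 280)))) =140274611638853 / 2336949384000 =60.02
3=3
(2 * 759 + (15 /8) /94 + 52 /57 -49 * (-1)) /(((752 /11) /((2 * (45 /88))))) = 1008117705 /42978304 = 23.46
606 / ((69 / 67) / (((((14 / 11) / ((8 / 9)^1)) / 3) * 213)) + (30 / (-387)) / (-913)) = 396107488623 / 6677183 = 59322.54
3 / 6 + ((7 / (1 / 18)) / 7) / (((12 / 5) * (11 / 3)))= 28 / 11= 2.55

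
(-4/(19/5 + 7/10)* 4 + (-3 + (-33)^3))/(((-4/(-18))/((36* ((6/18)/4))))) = -485238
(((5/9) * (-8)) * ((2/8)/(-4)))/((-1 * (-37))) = 5/666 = 0.01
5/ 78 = 0.06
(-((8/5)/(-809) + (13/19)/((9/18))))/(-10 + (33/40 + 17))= -840144/4811123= -0.17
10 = 10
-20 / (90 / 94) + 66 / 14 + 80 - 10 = 3391 / 63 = 53.83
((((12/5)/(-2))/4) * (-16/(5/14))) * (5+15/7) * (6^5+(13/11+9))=8222208/11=747473.45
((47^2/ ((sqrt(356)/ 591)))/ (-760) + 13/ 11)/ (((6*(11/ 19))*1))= 247/ 726-435173*sqrt(89)/ 156640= -25.87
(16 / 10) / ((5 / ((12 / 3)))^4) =2048 / 3125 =0.66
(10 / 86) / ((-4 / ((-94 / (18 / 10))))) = 1175 / 774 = 1.52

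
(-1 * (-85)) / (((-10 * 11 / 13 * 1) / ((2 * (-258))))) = 57018 / 11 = 5183.45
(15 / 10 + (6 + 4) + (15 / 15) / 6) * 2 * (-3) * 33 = -2310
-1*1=-1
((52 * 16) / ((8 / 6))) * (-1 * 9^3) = -454896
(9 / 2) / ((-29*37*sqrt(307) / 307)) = -9*sqrt(307) / 2146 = -0.07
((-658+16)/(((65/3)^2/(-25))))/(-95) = -5778/16055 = -0.36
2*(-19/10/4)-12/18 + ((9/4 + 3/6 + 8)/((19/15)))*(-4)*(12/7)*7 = -466243/1140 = -408.99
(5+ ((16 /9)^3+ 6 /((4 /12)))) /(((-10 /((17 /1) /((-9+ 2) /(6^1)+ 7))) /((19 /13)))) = -6738749 /552825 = -12.19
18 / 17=1.06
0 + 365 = 365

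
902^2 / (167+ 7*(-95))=-406802 / 249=-1633.74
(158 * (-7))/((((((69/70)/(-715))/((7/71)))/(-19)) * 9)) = -7362254900/44091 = -166978.63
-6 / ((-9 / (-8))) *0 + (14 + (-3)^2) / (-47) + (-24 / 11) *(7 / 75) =-8957 / 12925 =-0.69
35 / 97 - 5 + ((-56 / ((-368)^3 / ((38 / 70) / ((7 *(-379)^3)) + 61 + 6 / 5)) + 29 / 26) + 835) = 6222631715542355710381 / 7483835523424449280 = 831.48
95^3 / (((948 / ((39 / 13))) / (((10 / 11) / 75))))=171475 / 5214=32.89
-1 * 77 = -77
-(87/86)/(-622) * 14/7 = 87/26746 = 0.00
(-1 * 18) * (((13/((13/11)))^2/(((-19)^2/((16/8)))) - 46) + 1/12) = 588021/722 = 814.43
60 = 60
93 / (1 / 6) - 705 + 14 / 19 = -146.26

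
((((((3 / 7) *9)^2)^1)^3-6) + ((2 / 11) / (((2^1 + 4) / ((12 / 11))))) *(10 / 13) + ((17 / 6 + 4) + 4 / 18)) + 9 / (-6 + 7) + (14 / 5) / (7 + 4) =55019262762179 / 16655568930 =3303.36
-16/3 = -5.33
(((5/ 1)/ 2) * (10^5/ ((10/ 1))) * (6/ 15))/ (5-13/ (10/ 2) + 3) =50000/ 27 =1851.85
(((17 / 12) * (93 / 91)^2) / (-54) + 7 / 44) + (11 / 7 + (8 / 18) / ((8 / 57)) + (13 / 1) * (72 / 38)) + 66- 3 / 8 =5926966489 / 62306244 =95.13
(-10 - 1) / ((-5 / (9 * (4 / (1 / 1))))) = 396 / 5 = 79.20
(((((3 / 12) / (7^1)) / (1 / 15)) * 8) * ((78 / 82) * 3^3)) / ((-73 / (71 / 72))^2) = 982995 / 48941536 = 0.02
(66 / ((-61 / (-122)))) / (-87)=-44 / 29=-1.52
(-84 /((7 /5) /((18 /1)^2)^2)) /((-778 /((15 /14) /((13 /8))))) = 188956800 /35399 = 5337.91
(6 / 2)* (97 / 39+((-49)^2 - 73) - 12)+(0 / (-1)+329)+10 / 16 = 757649 / 104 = 7285.09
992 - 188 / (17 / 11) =14796 / 17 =870.35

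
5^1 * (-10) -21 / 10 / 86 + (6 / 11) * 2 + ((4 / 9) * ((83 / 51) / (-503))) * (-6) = -35618886209 / 728032140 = -48.92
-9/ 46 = -0.20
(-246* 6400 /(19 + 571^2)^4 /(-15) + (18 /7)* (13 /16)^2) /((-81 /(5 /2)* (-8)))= 1918718669057217003371 /292971310717678538803200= 0.01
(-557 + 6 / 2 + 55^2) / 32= 2471 / 32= 77.22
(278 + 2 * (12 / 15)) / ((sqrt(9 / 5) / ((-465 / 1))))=-43338 * sqrt(5)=-96906.71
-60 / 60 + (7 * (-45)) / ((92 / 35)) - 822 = -86741 / 92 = -942.84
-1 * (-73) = 73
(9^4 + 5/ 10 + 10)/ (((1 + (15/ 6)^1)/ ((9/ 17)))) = 118287/ 119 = 994.01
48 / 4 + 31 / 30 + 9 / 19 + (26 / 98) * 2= 392071 / 27930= 14.04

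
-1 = -1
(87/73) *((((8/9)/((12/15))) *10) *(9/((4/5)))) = 10875/73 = 148.97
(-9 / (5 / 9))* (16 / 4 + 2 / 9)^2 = -1444 / 5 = -288.80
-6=-6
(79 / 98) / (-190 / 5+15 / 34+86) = 1343 / 80703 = 0.02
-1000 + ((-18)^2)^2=103976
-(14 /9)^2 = -196 /81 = -2.42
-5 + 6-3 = -2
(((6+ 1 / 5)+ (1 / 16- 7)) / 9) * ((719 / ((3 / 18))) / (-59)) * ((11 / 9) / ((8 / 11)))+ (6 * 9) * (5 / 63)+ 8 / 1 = 22.36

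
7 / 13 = 0.54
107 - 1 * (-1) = 108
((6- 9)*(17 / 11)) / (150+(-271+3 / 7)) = 357 / 9284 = 0.04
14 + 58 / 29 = 16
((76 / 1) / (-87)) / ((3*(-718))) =38 / 93699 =0.00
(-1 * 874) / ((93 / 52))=-488.69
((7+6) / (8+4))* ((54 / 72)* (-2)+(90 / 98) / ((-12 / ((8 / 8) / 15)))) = -3835 / 2352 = -1.63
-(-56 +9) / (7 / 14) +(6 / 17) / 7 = 11192 / 119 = 94.05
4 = 4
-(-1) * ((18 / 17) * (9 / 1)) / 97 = 162 / 1649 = 0.10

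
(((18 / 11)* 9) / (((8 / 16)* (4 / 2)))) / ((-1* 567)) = -2 / 77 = -0.03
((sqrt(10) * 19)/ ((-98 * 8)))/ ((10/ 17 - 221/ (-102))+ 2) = -969 * sqrt(10)/ 190120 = -0.02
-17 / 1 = -17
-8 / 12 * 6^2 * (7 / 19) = -8.84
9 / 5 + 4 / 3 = 47 / 15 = 3.13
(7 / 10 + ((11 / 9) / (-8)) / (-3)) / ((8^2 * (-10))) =-811 / 691200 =-0.00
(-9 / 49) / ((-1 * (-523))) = -9 / 25627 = -0.00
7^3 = 343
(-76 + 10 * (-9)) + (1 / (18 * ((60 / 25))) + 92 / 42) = -247645 / 1512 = -163.79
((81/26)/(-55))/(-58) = 81/82940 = 0.00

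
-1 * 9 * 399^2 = -1432809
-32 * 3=-96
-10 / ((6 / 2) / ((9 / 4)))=-15 / 2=-7.50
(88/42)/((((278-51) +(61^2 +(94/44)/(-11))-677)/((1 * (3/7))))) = 10648/38785215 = 0.00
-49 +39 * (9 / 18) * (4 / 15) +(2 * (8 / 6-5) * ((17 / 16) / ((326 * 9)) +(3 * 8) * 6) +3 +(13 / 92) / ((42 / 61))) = -62160493609 / 56684880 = -1096.60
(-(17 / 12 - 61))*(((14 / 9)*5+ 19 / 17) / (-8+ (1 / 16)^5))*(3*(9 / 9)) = -255096258560 / 1283456871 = -198.76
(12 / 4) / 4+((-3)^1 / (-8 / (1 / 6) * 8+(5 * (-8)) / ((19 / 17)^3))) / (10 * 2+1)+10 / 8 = 39632123 / 19812632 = 2.00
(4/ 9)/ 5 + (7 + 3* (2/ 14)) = 2368/ 315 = 7.52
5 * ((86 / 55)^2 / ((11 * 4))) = 1849 / 6655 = 0.28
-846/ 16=-52.88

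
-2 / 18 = -1 / 9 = -0.11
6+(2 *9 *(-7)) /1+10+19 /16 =-1741 /16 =-108.81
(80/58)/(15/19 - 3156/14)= -5320/866433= -0.01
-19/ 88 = -0.22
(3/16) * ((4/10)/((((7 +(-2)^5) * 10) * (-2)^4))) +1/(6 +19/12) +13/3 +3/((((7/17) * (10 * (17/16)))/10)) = 494559181/43680000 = 11.32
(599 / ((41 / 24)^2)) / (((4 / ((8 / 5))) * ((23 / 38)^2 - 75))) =-996429312 / 905815255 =-1.10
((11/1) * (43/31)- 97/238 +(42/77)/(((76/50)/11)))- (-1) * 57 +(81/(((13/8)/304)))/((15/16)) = 147969230873/9111830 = 16239.24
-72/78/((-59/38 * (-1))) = -456/767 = -0.59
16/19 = 0.84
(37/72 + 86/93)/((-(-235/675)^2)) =-6502275/547832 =-11.87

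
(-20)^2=400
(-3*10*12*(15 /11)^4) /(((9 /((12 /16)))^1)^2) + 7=-48151 /29282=-1.64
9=9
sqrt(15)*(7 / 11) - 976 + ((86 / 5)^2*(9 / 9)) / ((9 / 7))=-167828 / 225 + 7*sqrt(15) / 11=-743.44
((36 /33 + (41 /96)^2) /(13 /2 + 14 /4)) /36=129083 /36495360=0.00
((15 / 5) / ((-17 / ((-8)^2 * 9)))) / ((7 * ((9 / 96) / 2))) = -36864 / 119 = -309.78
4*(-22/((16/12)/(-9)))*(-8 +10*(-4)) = -28512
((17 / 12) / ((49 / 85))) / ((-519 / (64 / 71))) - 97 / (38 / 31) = -16289205181 / 205838514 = -79.14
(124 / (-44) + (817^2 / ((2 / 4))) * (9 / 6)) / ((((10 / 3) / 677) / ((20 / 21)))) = 387333786.03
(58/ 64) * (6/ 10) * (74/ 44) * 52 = 41847/ 880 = 47.55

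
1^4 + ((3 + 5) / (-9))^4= 10657 / 6561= 1.62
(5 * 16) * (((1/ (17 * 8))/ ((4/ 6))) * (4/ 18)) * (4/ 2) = 20/ 51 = 0.39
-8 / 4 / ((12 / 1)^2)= -1 / 72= -0.01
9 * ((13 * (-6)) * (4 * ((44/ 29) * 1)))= -123552/ 29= -4260.41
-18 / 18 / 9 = -1 / 9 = -0.11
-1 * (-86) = 86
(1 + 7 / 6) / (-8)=-13 / 48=-0.27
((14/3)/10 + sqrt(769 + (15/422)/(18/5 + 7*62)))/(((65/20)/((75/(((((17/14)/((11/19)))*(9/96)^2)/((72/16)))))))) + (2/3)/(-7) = 231804722/88179 + 5913600*sqrt(163902633482806)/484635983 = 158846.14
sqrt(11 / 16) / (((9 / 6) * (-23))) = -sqrt(11) / 138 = -0.02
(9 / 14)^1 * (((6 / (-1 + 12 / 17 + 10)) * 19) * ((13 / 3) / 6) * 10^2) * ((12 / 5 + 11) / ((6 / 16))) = 4501328 / 231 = 19486.27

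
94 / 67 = 1.40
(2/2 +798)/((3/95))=75905/3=25301.67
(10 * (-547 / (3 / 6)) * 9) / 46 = -49230 / 23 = -2140.43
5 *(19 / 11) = 8.64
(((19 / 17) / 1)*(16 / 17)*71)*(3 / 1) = 64752 / 289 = 224.06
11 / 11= 1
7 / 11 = 0.64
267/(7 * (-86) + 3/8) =-2136/4813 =-0.44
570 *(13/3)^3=417430/9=46381.11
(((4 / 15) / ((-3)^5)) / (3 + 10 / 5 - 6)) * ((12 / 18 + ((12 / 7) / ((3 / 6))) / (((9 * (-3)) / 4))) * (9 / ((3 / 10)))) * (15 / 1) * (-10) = -4000 / 5103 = -0.78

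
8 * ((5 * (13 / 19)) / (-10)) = -52 / 19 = -2.74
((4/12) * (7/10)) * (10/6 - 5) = -7/9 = -0.78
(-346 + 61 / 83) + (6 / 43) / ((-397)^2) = -194213847361 / 562506521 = -345.27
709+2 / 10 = 3546 / 5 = 709.20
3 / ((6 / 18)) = 9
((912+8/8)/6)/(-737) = -0.21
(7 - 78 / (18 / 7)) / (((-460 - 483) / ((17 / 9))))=1190 / 25461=0.05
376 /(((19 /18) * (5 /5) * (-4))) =-1692 /19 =-89.05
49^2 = 2401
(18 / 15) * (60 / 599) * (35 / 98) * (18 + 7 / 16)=13275 / 16772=0.79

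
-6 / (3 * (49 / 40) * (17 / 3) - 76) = 0.11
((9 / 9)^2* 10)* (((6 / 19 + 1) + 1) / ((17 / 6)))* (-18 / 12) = -3960 / 323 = -12.26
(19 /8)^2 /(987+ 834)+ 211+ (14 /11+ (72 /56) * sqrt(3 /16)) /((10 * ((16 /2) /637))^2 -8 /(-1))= 173901 * sqrt(3) /4336736+ 12228969660627 /57912772544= 211.23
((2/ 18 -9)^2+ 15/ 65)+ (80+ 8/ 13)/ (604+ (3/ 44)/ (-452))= 79.38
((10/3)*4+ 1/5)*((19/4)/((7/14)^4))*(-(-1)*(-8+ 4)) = -61712/15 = -4114.13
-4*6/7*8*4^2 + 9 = -3009/7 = -429.86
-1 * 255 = -255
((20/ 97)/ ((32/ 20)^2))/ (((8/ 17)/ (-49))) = -8.39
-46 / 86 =-23 / 43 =-0.53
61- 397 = -336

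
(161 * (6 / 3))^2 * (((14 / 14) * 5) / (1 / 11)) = 5702620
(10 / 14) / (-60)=-1 / 84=-0.01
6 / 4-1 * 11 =-19 / 2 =-9.50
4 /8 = 1 /2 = 0.50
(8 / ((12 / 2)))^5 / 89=1024 / 21627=0.05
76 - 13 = 63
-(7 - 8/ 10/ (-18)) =-317/ 45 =-7.04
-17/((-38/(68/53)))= 578/1007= 0.57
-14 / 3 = -4.67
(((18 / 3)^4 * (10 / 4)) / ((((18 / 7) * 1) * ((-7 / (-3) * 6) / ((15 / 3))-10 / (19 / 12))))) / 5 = -11970 / 167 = -71.68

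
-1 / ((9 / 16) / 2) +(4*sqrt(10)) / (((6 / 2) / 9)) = -32 / 9 +12*sqrt(10) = 34.39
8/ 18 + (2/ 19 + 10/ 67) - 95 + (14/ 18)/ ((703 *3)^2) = -252922197824/ 2682072243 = -94.30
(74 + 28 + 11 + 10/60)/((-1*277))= -679/1662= -0.41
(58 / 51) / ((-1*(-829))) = 58 / 42279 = 0.00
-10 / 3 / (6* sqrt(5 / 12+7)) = -10* sqrt(267) / 801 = -0.20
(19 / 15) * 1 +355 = 5344 / 15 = 356.27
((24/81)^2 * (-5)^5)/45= -6.10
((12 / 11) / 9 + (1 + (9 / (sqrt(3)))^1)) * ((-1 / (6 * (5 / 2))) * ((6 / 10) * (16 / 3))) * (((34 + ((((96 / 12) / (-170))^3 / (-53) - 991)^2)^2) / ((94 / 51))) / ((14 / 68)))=-51959676543068945118951126841517175937012368 * sqrt(3) / 31942481419331487083746337890625 - 640836010697850323133730564378711836556485872 / 1054101886837939073763629150390625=-3425409295305.15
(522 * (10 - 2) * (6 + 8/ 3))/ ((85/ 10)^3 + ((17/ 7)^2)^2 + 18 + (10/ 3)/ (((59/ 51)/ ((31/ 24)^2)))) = 1476553688064/ 27404618785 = 53.88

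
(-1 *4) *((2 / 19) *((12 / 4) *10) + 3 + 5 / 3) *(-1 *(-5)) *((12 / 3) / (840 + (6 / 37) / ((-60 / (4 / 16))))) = -0.75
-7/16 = -0.44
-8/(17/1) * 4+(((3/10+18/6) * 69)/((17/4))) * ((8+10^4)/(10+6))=167551/5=33510.20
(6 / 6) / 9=1 / 9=0.11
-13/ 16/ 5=-13/ 80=-0.16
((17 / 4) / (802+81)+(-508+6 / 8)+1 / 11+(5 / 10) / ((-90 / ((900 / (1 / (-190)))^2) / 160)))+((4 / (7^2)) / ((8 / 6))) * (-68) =-24741109494709875 / 951874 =-25992000511.32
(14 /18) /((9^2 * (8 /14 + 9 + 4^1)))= 49 /69255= 0.00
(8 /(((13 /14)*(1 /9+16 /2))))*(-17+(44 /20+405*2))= 4007808 /4745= 844.64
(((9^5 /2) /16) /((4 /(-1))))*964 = -14230809 /32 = -444712.78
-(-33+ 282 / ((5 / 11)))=-2937 / 5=-587.40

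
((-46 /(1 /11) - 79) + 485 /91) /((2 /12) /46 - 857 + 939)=-7.07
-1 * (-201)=201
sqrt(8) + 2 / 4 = 1 / 2 + 2 * sqrt(2) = 3.33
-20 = -20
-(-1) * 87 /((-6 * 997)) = -29 /1994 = -0.01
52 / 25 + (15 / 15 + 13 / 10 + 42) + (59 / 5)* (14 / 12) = 4511 / 75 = 60.15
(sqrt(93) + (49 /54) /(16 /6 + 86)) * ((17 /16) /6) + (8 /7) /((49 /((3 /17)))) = 2269825 /382886784 + 17 * sqrt(93) /96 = 1.71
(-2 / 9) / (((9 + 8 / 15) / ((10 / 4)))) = -25 / 429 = -0.06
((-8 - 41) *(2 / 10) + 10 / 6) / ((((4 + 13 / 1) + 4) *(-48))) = 61 / 7560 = 0.01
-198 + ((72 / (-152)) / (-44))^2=-138381327 / 698896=-198.00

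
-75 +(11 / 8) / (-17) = -10211 / 136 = -75.08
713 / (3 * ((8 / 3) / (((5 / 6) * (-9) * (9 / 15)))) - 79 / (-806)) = -5172102 / 12185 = -424.46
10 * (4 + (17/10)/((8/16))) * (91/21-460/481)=9746/39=249.90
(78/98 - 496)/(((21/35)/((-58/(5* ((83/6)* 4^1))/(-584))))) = -703685/2375128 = -0.30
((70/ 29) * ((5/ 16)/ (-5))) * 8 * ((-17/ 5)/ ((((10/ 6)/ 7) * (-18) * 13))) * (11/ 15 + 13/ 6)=-0.21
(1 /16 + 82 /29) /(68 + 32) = 1341 /46400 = 0.03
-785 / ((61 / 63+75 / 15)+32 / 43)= -2126565 / 18184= -116.95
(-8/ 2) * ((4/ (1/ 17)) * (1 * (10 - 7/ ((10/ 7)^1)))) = -6936/ 5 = -1387.20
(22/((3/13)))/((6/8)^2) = 4576/27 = 169.48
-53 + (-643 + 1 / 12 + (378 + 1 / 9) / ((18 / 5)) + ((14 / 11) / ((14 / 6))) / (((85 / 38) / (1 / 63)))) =-1253012407 / 2120580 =-590.88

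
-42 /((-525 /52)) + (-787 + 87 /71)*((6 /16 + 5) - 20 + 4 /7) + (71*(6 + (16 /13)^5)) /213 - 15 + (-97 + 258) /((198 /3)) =11037.48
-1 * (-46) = 46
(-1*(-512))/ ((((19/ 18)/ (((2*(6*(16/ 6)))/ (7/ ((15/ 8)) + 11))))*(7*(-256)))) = -17280/ 29393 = -0.59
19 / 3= 6.33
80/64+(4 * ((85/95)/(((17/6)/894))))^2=1841441549/1444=1275236.53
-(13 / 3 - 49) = 134 / 3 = 44.67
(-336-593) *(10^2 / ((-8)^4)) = -23225 / 1024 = -22.68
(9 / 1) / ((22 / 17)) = 153 / 22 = 6.95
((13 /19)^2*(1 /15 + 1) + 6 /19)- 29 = -152621 /5415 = -28.18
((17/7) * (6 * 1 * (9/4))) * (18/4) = 4131/28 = 147.54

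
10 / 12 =5 / 6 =0.83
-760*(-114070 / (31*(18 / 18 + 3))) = 21673300 / 31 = 699138.71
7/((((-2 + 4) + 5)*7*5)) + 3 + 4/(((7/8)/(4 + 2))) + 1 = 1101/35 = 31.46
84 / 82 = 1.02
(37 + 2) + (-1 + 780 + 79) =897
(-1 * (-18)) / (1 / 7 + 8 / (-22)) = -1386 / 17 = -81.53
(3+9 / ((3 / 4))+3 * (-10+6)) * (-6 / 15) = -6 / 5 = -1.20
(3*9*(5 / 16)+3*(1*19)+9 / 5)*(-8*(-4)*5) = 10758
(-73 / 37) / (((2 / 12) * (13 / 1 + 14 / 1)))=-146 / 333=-0.44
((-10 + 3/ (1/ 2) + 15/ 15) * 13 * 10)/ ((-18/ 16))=1040/ 3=346.67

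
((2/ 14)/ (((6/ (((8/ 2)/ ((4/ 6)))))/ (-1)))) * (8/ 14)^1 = -4/ 49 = -0.08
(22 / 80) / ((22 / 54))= 27 / 40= 0.68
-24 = -24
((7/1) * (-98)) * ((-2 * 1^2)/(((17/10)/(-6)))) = -82320/17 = -4842.35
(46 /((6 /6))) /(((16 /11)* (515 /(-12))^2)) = 4554 /265225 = 0.02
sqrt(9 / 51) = sqrt(51) / 17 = 0.42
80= 80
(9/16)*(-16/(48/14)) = -2.62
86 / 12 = 43 / 6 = 7.17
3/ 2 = 1.50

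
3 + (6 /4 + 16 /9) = 113 /18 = 6.28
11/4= 2.75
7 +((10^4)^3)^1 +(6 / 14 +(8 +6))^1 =7000000000150 / 7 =1000000000021.43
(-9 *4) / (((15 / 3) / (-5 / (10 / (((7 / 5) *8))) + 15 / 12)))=783 / 25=31.32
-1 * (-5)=5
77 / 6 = 12.83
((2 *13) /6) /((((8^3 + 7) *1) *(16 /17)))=0.01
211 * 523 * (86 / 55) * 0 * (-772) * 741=0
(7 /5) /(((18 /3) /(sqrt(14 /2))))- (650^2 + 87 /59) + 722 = -24884989 /59 + 7 * sqrt(7) /30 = -421778.86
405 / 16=25.31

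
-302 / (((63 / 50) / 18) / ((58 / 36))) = -437900 / 63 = -6950.79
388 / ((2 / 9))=1746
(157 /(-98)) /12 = -157 /1176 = -0.13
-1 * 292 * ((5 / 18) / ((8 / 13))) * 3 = -4745 / 12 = -395.42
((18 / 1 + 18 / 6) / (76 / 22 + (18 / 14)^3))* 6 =475398 / 21053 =22.58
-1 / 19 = -0.05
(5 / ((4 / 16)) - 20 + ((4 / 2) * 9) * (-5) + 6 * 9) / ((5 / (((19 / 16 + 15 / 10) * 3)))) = -1161 / 20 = -58.05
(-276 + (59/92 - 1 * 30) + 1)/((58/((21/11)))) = -588021/58696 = -10.02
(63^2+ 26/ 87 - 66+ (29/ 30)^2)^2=10383709658439121/ 681210000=15243037.62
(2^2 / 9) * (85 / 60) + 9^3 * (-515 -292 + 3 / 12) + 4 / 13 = -825720217 / 1404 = -588119.81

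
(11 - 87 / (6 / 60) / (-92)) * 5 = 4705 / 46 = 102.28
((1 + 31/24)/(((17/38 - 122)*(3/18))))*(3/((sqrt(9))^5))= -1045/748278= -0.00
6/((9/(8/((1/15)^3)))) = 18000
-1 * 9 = -9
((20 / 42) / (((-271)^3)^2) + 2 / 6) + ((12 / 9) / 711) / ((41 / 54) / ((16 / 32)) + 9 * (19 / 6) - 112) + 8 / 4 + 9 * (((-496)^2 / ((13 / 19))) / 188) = 30600603519073838761866180701 / 1777513318537501623233883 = 17215.40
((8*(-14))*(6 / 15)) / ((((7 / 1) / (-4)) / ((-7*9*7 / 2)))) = -5644.80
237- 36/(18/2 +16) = 5889/25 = 235.56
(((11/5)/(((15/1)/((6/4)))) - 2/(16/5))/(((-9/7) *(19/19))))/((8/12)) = 189/400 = 0.47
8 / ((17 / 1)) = 8 / 17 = 0.47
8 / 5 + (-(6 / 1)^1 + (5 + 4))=23 / 5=4.60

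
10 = 10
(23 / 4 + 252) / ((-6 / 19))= -816.21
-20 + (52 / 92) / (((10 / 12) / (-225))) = -3970 / 23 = -172.61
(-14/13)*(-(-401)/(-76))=2807/494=5.68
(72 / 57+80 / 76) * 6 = 264 / 19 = 13.89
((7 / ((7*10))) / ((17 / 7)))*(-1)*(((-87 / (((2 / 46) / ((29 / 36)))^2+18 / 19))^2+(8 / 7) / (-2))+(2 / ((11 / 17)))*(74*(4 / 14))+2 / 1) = -133252580325582583 / 383041779214248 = -347.88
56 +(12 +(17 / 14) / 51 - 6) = 2605 / 42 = 62.02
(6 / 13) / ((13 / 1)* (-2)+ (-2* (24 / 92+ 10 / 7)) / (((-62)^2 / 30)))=-464163 / 26174369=-0.02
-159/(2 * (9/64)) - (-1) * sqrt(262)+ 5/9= -5083/9+ sqrt(262)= -548.59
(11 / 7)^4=6.10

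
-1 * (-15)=15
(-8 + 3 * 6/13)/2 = -43/13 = -3.31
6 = 6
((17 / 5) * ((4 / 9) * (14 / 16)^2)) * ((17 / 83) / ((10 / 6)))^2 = 240737 / 13778000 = 0.02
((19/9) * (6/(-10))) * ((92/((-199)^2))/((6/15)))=-874/118803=-0.01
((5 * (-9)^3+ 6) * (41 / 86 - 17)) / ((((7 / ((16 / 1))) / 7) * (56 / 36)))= 26593812 / 43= 618460.74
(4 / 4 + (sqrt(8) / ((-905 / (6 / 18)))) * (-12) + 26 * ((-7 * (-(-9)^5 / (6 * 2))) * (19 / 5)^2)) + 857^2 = -609883733 / 50 + 8 * sqrt(2) / 905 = -12197674.65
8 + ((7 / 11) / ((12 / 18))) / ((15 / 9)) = 943 / 110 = 8.57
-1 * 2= -2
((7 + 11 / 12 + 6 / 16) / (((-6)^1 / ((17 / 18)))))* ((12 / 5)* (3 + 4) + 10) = -226661 / 6480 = -34.98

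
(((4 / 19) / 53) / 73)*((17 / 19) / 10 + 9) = 3454 / 6983545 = 0.00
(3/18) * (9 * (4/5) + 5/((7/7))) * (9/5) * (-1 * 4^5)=-93696/25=-3747.84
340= 340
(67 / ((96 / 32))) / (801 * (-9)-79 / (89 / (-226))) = -5963 / 1871241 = -0.00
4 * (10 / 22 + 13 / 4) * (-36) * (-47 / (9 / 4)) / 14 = 61288 / 77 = 795.95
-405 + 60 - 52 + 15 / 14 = -5543 / 14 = -395.93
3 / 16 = 0.19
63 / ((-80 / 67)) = -4221 / 80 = -52.76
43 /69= 0.62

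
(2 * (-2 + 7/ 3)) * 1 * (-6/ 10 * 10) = -4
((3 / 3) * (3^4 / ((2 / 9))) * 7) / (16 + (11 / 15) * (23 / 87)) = 951345 / 6038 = 157.56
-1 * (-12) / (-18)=-2 / 3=-0.67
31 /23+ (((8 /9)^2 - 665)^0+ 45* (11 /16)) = 12249 /368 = 33.29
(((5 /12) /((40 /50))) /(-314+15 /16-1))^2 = 1 /363609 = 0.00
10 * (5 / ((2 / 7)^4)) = 60025 / 8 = 7503.12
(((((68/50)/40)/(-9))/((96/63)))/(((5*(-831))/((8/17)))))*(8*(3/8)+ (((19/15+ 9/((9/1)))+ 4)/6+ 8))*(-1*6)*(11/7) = -2981/93487500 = -0.00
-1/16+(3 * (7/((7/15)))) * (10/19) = 7181/304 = 23.62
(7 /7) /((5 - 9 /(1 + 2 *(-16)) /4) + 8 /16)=124 /691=0.18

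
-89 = -89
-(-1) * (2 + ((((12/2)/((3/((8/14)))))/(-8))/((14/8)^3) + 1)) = 7139/2401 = 2.97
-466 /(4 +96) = -233 /50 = -4.66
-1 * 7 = -7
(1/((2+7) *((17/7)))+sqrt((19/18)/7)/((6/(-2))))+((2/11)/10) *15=536/1683 - sqrt(266)/126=0.19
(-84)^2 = 7056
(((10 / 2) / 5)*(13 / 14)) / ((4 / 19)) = 247 / 56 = 4.41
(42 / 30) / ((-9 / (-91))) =637 / 45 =14.16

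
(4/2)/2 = 1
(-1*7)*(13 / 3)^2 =-1183 / 9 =-131.44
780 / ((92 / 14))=2730 / 23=118.70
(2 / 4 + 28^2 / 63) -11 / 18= 37 / 3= 12.33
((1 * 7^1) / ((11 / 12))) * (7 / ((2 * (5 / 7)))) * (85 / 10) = 17493 / 55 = 318.05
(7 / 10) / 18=7 / 180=0.04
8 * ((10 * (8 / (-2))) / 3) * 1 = -320 / 3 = -106.67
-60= -60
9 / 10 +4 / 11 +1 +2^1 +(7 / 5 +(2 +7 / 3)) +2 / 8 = 6763 / 660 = 10.25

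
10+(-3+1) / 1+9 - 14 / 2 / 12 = 197 / 12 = 16.42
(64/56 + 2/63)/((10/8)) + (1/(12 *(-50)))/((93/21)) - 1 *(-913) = 356984693/390600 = 913.94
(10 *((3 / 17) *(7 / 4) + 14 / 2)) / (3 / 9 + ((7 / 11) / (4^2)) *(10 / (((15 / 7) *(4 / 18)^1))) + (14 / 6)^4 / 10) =88565400 / 5007911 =17.69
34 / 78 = 0.44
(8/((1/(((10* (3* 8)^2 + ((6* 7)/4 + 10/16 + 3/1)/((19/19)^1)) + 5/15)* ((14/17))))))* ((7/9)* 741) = 3354636922/153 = 21925731.52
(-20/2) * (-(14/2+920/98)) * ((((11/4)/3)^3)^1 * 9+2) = 140525/96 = 1463.80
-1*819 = -819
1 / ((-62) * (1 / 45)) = -45 / 62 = -0.73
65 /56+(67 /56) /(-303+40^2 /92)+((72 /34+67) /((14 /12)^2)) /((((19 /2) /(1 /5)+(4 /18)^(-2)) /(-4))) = -1.84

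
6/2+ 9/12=15/4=3.75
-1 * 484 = -484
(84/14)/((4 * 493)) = 3/986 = 0.00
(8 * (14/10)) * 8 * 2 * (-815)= -146048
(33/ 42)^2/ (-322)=-121/ 63112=-0.00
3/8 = 0.38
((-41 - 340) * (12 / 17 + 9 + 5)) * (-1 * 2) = 190500 / 17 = 11205.88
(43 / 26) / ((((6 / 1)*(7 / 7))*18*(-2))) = -43 / 5616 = -0.01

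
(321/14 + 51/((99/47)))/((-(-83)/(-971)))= -21147409/38346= -551.49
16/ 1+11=27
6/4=3/2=1.50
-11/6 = -1.83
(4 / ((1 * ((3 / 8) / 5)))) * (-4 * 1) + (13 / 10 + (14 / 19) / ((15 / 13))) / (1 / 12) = -10834 / 57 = -190.07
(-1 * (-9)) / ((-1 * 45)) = -1 / 5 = -0.20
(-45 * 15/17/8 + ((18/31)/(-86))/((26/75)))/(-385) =2348595/181469288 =0.01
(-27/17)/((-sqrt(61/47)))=27 * sqrt(2867)/1037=1.39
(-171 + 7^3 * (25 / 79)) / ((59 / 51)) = -251634 / 4661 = -53.99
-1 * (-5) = 5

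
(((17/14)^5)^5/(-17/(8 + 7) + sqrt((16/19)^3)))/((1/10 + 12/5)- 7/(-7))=-10093087022430911438872360195008290565/167048062195941089772992913718902784- 24669432187789420169966661711768675 * sqrt(19)/2610125971811579527703014276857856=-101.62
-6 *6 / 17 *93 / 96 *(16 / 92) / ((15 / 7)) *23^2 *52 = -389298 / 85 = -4579.98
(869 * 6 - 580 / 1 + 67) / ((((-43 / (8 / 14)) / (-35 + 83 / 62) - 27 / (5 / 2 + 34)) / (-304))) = -435450847008 / 455767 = -955424.26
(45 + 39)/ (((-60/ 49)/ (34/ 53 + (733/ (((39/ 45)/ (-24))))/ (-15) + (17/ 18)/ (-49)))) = -92874.32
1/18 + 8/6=25/18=1.39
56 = 56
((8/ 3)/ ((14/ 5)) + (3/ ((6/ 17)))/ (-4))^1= -197/ 168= -1.17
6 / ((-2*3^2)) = -1 / 3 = -0.33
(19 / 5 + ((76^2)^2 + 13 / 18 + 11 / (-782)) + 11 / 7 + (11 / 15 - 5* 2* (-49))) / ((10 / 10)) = 4109113597003 / 123165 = 33362672.81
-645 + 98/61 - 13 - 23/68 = -2724123/4148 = -656.73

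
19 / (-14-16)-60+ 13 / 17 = -30533 / 510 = -59.87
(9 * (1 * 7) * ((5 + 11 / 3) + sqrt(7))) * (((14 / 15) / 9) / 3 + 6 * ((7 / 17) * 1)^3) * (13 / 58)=41053376 * sqrt(7) / 6411465 + 1067387776 / 19234395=72.43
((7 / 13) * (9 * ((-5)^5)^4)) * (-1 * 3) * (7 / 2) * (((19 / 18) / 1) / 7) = -731761638934795.67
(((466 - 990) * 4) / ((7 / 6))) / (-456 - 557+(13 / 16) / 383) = 25688576 / 14484519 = 1.77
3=3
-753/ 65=-11.58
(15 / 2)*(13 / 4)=195 / 8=24.38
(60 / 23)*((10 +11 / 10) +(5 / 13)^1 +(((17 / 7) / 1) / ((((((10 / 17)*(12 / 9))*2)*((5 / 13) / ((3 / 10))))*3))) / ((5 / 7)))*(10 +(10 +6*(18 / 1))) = 150361104 / 37375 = 4023.04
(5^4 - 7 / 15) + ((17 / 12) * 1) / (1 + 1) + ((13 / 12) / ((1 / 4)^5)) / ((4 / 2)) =141589 / 120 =1179.91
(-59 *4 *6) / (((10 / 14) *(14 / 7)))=-4956 / 5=-991.20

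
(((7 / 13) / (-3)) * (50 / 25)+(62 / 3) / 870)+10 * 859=145723663 / 16965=8589.66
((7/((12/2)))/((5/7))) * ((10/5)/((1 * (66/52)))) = 1274/495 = 2.57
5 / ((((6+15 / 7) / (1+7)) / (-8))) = -2240 / 57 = -39.30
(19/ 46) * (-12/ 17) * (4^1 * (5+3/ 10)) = -12084/ 1955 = -6.18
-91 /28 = -13 /4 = -3.25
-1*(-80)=80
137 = 137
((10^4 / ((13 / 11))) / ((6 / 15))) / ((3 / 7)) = 1925000 / 39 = 49358.97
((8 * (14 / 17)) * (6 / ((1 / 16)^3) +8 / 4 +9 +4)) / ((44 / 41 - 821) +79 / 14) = -1580906208 / 7945783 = -198.96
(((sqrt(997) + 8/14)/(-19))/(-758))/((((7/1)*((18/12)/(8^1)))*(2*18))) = 8/9526923 + 2*sqrt(997)/1360989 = 0.00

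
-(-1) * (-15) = -15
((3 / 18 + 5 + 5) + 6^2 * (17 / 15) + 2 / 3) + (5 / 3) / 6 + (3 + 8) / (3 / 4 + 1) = 58.20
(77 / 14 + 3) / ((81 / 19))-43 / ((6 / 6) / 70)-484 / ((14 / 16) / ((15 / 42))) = -25445713 / 7938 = -3205.56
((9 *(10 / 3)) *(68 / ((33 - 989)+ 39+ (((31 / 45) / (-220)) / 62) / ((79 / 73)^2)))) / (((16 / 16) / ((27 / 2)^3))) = -620227253547000 / 113315345929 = -5473.46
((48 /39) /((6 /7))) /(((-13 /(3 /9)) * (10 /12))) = -112 /2535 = -0.04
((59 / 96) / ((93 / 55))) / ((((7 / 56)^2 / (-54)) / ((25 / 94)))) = -486750 / 1457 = -334.08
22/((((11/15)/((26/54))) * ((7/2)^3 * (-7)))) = -1040/21609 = -0.05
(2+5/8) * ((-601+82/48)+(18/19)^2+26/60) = -181325641/115520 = -1569.65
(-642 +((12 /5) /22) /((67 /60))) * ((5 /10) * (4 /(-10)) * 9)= 4257738 /3685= 1155.42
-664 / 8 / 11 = -83 / 11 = -7.55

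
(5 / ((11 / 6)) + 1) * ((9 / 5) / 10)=369 / 550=0.67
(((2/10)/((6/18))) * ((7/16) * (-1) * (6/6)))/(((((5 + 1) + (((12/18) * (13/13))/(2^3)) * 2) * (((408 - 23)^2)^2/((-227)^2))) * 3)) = -154587/4645223275000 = -0.00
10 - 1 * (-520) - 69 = 461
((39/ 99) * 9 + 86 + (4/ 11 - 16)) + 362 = 4795/ 11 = 435.91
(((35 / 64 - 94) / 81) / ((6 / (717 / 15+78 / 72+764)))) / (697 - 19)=-291711313 / 1265310720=-0.23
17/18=0.94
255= 255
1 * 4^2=16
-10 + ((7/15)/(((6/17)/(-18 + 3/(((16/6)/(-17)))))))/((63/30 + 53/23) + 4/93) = -16010173/761032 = -21.04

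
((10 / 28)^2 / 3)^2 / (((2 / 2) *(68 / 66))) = 6875 / 3918432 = 0.00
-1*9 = -9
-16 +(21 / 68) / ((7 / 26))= -505 / 34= -14.85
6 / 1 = 6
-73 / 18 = -4.06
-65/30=-13/6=-2.17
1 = 1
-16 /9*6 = -10.67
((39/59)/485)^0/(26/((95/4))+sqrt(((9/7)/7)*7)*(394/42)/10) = 13555360/829503 - 4978190*sqrt(7)/829503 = 0.46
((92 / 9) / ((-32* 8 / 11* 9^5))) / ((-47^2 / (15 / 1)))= 1265 / 25044334272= 0.00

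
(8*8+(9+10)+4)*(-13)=-1131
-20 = -20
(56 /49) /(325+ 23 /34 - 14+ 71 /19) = 5168 /1426299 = 0.00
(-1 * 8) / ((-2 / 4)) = 16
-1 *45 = -45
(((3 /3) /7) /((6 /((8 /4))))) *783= 37.29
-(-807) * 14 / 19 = 11298 / 19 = 594.63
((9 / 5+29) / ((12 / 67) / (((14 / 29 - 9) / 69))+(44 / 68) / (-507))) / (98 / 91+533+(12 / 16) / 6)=-58575781264 / 1475404933605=-0.04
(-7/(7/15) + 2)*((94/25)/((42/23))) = -14053/525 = -26.77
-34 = -34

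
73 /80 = 0.91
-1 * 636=-636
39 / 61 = 0.64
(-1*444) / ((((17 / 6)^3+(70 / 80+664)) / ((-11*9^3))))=384527088 / 74263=5177.91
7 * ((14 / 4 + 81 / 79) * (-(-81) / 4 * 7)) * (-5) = -14189175 / 632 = -22451.23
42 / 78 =7 / 13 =0.54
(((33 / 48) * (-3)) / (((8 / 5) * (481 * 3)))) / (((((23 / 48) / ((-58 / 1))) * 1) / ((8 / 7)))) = 0.12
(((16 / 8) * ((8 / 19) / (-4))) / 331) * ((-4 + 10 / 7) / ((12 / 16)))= 96 / 44023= 0.00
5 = 5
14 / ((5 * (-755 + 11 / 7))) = -49 / 13185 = -0.00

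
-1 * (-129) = 129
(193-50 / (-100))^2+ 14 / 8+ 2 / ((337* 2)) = 12618629 / 337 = 37444.00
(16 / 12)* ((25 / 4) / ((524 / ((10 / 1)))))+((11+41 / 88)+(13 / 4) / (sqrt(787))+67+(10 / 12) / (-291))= 13* sqrt(787) / 3148+791248195 / 10063944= 78.74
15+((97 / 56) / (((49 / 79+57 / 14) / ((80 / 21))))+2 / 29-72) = -175463279 / 3160101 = -55.52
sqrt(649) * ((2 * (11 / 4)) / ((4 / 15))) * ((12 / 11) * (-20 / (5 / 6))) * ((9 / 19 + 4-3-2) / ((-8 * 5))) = -135 * sqrt(649) / 19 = -181.01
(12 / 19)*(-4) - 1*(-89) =1643 / 19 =86.47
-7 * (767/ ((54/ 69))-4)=-122983/ 18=-6832.39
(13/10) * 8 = 52/5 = 10.40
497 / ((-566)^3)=-497 / 181321496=-0.00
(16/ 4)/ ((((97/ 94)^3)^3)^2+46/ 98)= 64351316502678267746854119416173428736/ 35871041862372274100236713677006540529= 1.79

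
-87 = -87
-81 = -81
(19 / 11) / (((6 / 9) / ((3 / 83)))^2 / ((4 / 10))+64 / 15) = 7695 / 3807958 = 0.00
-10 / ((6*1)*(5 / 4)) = -4 / 3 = -1.33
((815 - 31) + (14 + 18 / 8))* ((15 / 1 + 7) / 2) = 8802.75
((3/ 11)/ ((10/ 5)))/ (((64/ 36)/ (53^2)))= 75843/ 352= 215.46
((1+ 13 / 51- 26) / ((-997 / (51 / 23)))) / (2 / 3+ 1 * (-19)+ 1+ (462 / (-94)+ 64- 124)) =-177942 / 265930807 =-0.00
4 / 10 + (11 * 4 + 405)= 2247 / 5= 449.40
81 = 81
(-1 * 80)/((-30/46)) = 368/3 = 122.67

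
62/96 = 31/48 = 0.65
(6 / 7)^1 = 0.86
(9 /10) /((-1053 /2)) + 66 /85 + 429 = 854822 /1989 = 429.77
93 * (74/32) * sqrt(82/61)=3441 * sqrt(5002)/976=249.35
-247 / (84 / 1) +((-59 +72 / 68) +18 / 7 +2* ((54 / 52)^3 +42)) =21905944 / 784329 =27.93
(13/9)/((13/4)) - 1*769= -6917/9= -768.56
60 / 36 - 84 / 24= -11 / 6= -1.83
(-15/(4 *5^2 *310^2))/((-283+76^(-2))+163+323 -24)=-361/41399279375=-0.00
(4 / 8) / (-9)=-1 / 18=-0.06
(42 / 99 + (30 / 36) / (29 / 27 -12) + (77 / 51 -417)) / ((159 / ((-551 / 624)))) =15142353335 / 6567900768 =2.31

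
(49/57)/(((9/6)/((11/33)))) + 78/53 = 45208/27189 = 1.66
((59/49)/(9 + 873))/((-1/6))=-59/7203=-0.01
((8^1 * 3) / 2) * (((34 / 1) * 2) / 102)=8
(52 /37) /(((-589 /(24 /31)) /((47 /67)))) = -58656 /45264061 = -0.00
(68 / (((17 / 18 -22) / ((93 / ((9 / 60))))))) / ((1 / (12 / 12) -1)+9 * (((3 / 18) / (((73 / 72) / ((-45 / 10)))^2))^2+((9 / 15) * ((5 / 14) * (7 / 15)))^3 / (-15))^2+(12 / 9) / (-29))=-1331113995117061911684000000000 / 695138901946503090721786892813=-1.91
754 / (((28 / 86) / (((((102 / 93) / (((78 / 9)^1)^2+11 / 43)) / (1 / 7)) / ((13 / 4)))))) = 65632104 / 904177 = 72.59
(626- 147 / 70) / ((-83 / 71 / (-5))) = 442969 / 166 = 2668.49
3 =3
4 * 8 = 32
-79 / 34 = -2.32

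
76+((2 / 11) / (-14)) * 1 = 5851 / 77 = 75.99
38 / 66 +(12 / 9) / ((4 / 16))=65 / 11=5.91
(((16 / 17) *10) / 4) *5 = 200 / 17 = 11.76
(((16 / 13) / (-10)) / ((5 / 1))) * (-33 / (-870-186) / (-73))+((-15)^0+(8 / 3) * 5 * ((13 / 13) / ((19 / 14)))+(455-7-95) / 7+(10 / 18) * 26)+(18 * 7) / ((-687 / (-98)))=93.67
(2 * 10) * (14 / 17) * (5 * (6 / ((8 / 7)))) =7350 / 17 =432.35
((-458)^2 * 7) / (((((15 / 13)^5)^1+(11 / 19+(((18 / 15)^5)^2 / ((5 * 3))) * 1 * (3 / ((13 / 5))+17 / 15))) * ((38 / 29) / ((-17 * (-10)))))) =82024339491043701171875 / 1536414650303399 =53386850.66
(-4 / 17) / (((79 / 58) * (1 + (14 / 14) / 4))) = -928 / 6715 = -0.14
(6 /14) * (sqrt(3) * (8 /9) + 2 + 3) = 8 * sqrt(3) /21 + 15 /7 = 2.80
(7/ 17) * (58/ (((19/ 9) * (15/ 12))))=14616/ 1615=9.05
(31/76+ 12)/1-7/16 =3639/304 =11.97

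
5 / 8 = 0.62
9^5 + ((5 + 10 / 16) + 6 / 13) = 6141729 / 104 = 59055.09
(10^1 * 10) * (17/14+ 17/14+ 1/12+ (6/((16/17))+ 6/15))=39005/42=928.69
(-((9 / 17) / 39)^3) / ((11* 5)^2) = -27 / 32651429525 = -0.00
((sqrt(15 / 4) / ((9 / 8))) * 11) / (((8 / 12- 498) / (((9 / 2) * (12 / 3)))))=-66 * sqrt(15) / 373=-0.69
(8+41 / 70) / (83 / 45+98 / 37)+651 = 68381967 / 104734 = 652.91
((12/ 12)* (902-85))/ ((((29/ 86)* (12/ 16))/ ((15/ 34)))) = 702620/ 493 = 1425.19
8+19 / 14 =131 / 14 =9.36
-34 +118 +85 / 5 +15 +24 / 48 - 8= 217 / 2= 108.50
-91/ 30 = -3.03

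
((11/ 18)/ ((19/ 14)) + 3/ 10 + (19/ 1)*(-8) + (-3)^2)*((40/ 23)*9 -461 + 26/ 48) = 59725165651/ 943920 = 63273.55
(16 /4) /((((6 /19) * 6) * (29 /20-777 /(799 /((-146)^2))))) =-303620 /2981047221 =-0.00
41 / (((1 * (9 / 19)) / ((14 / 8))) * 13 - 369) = -5453 / 48609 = -0.11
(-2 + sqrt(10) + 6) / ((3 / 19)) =45.36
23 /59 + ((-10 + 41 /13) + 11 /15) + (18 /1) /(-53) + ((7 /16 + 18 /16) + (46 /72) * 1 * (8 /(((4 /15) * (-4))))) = -90652829 /9756240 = -9.29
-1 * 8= -8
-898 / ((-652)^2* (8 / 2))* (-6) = 1347 / 425104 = 0.00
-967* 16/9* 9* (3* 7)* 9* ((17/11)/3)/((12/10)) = -13808760/11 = -1255341.82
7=7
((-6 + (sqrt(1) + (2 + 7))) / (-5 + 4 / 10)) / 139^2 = -20 / 444383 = -0.00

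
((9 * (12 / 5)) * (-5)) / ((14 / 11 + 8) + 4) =-594 / 73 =-8.14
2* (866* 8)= 13856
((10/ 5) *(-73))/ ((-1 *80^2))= 73/ 3200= 0.02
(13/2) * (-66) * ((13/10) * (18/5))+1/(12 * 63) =-37945883/18900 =-2007.72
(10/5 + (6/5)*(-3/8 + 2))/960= 79/19200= 0.00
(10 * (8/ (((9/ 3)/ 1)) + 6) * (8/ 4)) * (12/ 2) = 1040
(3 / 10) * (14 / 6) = 7 / 10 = 0.70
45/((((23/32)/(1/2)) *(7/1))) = 720/161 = 4.47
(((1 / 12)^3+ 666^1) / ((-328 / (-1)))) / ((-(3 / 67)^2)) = -5166161161 / 5101056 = -1012.76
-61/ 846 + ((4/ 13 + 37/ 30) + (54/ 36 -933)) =-51142409/ 54990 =-930.03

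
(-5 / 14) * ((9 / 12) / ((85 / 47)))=-141 / 952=-0.15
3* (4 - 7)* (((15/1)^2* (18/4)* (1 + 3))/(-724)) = 18225/362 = 50.35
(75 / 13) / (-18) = -25 / 78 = -0.32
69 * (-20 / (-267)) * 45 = 20700 / 89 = 232.58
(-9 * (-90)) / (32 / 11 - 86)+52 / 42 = -8.51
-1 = -1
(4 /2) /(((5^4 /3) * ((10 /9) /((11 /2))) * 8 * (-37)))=-297 /1850000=-0.00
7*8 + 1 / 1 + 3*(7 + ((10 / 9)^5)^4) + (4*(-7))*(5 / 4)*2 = 132420441224151810136 / 4052555153018976267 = 32.68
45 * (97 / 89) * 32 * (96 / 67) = 13409280 / 5963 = 2248.75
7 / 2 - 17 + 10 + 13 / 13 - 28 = -61 / 2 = -30.50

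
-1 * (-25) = 25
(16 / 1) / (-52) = -4 / 13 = -0.31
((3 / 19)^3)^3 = 19683 / 322687697779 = 0.00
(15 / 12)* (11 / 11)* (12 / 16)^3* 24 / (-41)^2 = 405 / 53792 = 0.01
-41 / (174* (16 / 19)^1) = -779 / 2784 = -0.28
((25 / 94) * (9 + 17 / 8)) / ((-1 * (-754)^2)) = -2225 / 427524032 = -0.00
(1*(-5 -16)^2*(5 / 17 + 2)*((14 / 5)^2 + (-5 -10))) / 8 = -3078621 / 3400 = -905.48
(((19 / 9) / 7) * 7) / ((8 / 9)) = 19 / 8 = 2.38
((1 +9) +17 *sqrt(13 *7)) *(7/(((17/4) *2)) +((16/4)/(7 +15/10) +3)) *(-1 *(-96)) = 70080/17 +7008 *sqrt(91) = 70974.41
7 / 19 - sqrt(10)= 7 / 19 - sqrt(10)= -2.79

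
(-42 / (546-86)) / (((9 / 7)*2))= -49 / 1380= -0.04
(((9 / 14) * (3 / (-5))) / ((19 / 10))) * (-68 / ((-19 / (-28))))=20.34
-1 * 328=-328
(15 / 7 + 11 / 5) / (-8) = -19 / 35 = -0.54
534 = 534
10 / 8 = 5 / 4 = 1.25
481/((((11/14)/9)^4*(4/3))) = 90926090892/14641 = 6210374.35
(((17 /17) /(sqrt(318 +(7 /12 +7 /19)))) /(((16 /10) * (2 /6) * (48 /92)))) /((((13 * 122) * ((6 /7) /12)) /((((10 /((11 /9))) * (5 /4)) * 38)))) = 0.69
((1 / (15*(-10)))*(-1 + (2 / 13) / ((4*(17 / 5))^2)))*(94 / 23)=1411457 / 51846600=0.03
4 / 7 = 0.57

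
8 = 8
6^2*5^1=180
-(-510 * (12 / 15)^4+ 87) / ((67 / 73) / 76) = 84534876 / 8375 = 10093.72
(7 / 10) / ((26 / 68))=119 / 65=1.83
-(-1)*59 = 59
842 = 842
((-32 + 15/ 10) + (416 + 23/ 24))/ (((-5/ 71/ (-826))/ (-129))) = -2338949095/ 4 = -584737273.75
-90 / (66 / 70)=-1050 / 11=-95.45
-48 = -48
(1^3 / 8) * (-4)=-1 / 2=-0.50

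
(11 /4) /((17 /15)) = 165 /68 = 2.43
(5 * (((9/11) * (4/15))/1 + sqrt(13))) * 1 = 12/11 + 5 * sqrt(13) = 19.12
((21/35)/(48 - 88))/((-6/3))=3/400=0.01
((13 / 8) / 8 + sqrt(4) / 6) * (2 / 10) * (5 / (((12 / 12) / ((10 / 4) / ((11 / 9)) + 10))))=6.46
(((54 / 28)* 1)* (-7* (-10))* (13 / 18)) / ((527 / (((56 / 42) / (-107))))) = -130 / 56389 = -0.00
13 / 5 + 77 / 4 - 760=-14763 / 20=-738.15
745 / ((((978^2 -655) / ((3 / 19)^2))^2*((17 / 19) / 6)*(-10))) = -36207 / 106529559233532323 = -0.00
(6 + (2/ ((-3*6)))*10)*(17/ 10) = 374/ 45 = 8.31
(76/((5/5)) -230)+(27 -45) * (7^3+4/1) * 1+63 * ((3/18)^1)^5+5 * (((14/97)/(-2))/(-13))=-6972786533/1089504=-6399.96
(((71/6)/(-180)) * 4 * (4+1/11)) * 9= -213/22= -9.68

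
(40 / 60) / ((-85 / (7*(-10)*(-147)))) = -80.71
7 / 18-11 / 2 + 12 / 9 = -34 / 9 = -3.78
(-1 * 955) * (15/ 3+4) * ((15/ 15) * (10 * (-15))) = 1289250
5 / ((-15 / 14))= -4.67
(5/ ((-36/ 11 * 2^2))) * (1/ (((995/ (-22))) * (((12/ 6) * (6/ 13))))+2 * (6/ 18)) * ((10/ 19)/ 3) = -70345/ 1633392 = -0.04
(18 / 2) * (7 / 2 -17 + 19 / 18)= -112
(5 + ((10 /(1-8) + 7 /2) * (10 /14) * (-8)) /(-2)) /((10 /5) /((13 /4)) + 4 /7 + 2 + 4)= 6955 /4578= 1.52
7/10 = 0.70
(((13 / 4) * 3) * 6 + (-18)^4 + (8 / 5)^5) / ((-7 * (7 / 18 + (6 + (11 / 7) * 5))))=-5908780449 / 5609375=-1053.38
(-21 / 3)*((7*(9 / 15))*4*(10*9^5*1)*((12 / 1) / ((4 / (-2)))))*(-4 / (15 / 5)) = -555532992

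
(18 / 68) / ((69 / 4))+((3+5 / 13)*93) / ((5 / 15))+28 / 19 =91342210 / 96577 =945.80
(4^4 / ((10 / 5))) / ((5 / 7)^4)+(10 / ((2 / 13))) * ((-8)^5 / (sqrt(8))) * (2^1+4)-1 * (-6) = 311078 / 625-3194880 * sqrt(2) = -4517744.90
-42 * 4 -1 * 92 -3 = -263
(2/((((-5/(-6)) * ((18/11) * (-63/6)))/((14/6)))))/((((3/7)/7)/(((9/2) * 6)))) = -2156/15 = -143.73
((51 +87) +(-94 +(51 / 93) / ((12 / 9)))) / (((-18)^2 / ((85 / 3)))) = 468095 / 120528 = 3.88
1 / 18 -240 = -239.94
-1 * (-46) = 46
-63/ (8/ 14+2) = -49/ 2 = -24.50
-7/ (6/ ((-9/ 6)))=7/ 4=1.75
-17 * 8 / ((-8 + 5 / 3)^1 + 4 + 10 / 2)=-51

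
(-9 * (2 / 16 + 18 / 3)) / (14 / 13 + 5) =-5733 / 632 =-9.07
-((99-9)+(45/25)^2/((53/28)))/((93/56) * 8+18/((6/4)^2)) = -850626/197425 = -4.31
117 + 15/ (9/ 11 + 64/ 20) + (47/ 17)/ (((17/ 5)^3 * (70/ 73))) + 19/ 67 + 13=136564610313/ 1018455074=134.09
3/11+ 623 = 6856/11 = 623.27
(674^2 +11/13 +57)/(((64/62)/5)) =228870675/104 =2200679.57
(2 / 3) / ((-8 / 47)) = -47 / 12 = -3.92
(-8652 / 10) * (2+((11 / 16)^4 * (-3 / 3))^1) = -251840253 / 163840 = -1537.11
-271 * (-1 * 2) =542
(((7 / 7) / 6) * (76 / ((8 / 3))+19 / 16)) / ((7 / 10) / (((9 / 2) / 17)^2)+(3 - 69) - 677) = -64125 / 9499808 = -0.01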